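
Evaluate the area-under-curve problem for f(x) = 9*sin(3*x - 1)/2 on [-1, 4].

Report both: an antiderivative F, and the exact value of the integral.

An antiderivative F(x) passes only if d/dx[F] lands on f(x) exactly.
F(x) = -3*cos(3*x - 1)/2 is an antiderivative of f.
Check: d/dx[-3*cos(3*x - 1)/2] = 9*sin(3*x - 1)/2 = f(x).
F(4) = -3*cos(11)/2; F(-1) = -3*cos(4)/2.
Integral = F(4) - F(-1) = 3*cos(4)/2 - 3*cos(11)/2.

Antiderivative: F(x) = -3*cos(3*x - 1)/2; value = 3*cos(4)/2 - 3*cos(11)/2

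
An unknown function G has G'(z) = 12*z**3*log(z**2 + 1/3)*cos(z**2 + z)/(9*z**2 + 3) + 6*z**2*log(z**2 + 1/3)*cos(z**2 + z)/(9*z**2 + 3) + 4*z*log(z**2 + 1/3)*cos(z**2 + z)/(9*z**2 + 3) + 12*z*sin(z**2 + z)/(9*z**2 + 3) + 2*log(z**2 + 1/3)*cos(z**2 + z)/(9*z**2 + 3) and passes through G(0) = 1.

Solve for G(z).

G(z) = (2*log(z**2 + 1/3)*sin(z**2 + z) + 3)/3

G'(z) has the shape u'v + uv' for u = 2*log(z**2 + 1/3)/3 and v = sin(z**2 + z) — it is the derivative of the product u*v.
A general antiderivative is 2*log(z**2 + 1/3)*sin(z**2 + z)/3 + C.
The condition gives C = 1 - (0) = 1.
So G(z) = (2*log(z**2 + 1/3)*sin(z**2 + z) + 3)/3.
Check: d/dz[(2*log(z**2 + 1/3)*sin(z**2 + z) + 3)/3] = (12*z**3*log(z**2 + 1/3)*cos(z**2 + z) + 6*z**2*log(z**2 + 1/3)*cos(z**2 + z) + 4*z*log(z**2 + 1/3)*cos(z**2 + z) + 12*z*sin(z**2 + z) + 2*log(z**2 + 1/3)*cos(z**2 + z))/(9*z**2 + 3), which equals G'(z).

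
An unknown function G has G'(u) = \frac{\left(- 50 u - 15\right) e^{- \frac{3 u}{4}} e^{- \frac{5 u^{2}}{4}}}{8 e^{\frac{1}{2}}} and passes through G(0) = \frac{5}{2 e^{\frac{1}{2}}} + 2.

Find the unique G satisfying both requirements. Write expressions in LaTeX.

The substitution w = - \frac{5 u^{2}}{4} - \frac{3 u}{4} - \frac{1}{2} works: G'(u) is exactly (dG/dw)*(dw/du) for that inner function.
A general antiderivative is \frac{5 e^{- \frac{5 u^{2}}{4} - \frac{3 u}{4} - \frac{1}{2}}}{2} + C.
The condition gives C = \frac{5}{2 e^{\frac{1}{2}}} + 2 - (\frac{5}{2 e^{\frac{1}{2}}}) = 2.
So G(u) = \frac{5 e^{- \frac{5 u^{2}}{4} - \frac{3 u}{4} - \frac{1}{2}} + 4}{2}.
Check: d/du[\frac{5 e^{- \frac{5 u^{2}}{4} - \frac{3 u}{4} - \frac{1}{2}} + 4}{2}] = \frac{\left(- 50 u - 15\right) e^{- \frac{3 u}{4}} e^{- \frac{5 u^{2}}{4}}}{8 e^{\frac{1}{2}}} = G'(u).

G(u) = \frac{5 e^{- \frac{5 u^{2}}{4} - \frac{3 u}{4} - \frac{1}{2}} + 4}{2}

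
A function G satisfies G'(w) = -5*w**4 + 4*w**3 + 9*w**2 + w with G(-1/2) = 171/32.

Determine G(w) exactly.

The integrand splits into summands that can be handled one at a time.
A general antiderivative is -w**5 + w**4 + 3*w**3 + w**2/2 + 5 + C.
The condition gives C = 171/32 - (155/32) = 1/2.
So G(w) = -w**5 + w**4 + 3*w**3 + w**2/2 + 11/2.
Check: d/dw[-w**5 + w**4 + 3*w**3 + w**2/2 + 11/2] = -5*w**4 + 4*w**3 + 9*w**2 + w = G'(w).

G(w) = -w**5 + w**4 + 3*w**3 + w**2/2 + 11/2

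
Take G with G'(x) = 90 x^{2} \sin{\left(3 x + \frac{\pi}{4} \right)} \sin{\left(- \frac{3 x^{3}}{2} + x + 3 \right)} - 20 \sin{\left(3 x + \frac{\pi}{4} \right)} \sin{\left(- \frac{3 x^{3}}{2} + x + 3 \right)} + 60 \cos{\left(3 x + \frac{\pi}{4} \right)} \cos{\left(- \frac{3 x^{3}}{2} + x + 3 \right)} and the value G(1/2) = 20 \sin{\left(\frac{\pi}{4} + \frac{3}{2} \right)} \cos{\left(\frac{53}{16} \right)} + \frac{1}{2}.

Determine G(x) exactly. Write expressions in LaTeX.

G'(x) has the shape u'v + uv' for u = 20 \cos{\left(- \frac{3 x^{3}}{2} + x + 3 \right)} and v = \sin{\left(3 x + \frac{\pi}{4} \right)} — it is the derivative of the product u*v.
A general antiderivative is 20 \sin{\left(3 x + \frac{\pi}{4} \right)} \cos{\left(- \frac{3 x^{3}}{2} + x + 3 \right)} + C.
The condition gives C = 20 \sin{\left(\frac{\pi}{4} + \frac{3}{2} \right)} \cos{\left(\frac{53}{16} \right)} + \frac{1}{2} - (20 \sin{\left(\frac{\pi}{4} + \frac{3}{2} \right)} \cos{\left(\frac{53}{16} \right)}) = \frac{1}{2}.
So G(x) = \frac{40 \sin{\left(3 x + \frac{\pi}{4} \right)} \cos{\left(- \frac{3 x^{3}}{2} + x + 3 \right)} + 1}{2}.
Check: d/dx[\frac{40 \sin{\left(3 x + \frac{\pi}{4} \right)} \cos{\left(- \frac{3 x^{3}}{2} + x + 3 \right)} + 1}{2}] = 90 x^{2} \sin{\left(3 x + \frac{\pi}{4} \right)} \sin{\left(- \frac{3 x^{3}}{2} + x + 3 \right)} - 20 \sin{\left(3 x + \frac{\pi}{4} \right)} \sin{\left(- \frac{3 x^{3}}{2} + x + 3 \right)} + 60 \cos{\left(3 x + \frac{\pi}{4} \right)} \cos{\left(- \frac{3 x^{3}}{2} + x + 3 \right)} = G'(x).

G(x) = \frac{40 \sin{\left(3 x + \frac{\pi}{4} \right)} \cos{\left(- \frac{3 x^{3}}{2} + x + 3 \right)} + 1}{2}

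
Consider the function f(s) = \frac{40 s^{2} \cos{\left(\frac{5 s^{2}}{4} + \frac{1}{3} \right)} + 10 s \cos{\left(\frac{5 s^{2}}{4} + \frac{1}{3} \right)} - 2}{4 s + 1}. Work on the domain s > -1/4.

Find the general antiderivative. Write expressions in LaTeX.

F(s) = - \frac{\log{\left(2 s + \frac{1}{2} \right)} - 8 \sin{\left(\frac{5 s^{2}}{4} + \frac{1}{3} \right)}}{2} + C

For F(s) to be correct the identity F'(s) - f(s) = 0 must hold.
Check: d/ds[- \frac{\log{\left(2 s + \frac{1}{2} \right)} - 8 \sin{\left(\frac{5 s^{2}}{4} + \frac{1}{3} \right)}}{2}] = \frac{40 s^{2} \cos{\left(\frac{5 s^{2}}{4} + \frac{1}{3} \right)} + 10 s \cos{\left(\frac{5 s^{2}}{4} + \frac{1}{3} \right)} - 2}{4 s + 1} = f(s).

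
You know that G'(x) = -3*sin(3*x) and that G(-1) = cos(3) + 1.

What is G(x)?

G(x) = cos(3*x) + 1

Any candidate G(x) must reproduce the stated G'(x) exactly.
A general antiderivative is cos(3*x) + C.
The condition gives C = cos(3) + 1 - (cos(3)) = 1.
So G(x) = cos(3*x) + 1.
Check: d/dx[cos(3*x) + 1] = -3*sin(3*x) = G'(x).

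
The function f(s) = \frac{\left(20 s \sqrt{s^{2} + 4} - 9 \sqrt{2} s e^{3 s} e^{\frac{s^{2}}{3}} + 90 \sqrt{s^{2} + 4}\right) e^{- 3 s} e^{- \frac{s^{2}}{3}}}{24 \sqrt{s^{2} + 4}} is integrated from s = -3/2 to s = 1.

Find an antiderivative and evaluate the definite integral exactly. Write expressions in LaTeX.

Antiderivative: F(s) = \frac{\sqrt{2} \left(- 3 \sqrt{s^{2} + 4} e^{3 s} e^{\frac{s^{2}}{3}} - 5 \sqrt{2}\right) e^{- 3 s} e^{- \frac{s^{2}}{3}}}{8}; value = - \frac{3 \sqrt{10}}{8} - \frac{5}{4 e^{\frac{10}{3}}} + \frac{15 \sqrt{2}}{16} + \frac{5 e^{\frac{15}{4}}}{4}

For F(s) to be correct the identity F'(s) - f(s) = 0 must hold.
F(s) = \frac{\sqrt{2} \left(- 3 \sqrt{s^{2} + 4} e^{3 s} e^{\frac{s^{2}}{3}} - 5 \sqrt{2}\right) e^{- 3 s} e^{- \frac{s^{2}}{3}}}{8} is an antiderivative of f.
Check: d/ds[\frac{\sqrt{2} \left(- 3 \sqrt{s^{2} + 4} e^{3 s} e^{\frac{s^{2}}{3}} - 5 \sqrt{2}\right) e^{- 3 s} e^{- \frac{s^{2}}{3}}}{8}] = \frac{\left(20 s \sqrt{s^{2} + 4} - 9 \sqrt{2} s e^{3 s} e^{\frac{s^{2}}{3}} + 90 \sqrt{s^{2} + 4}\right) e^{- 3 s} e^{- \frac{s^{2}}{3}}}{24 \sqrt{s^{2} + 4}} = f(s).
F(1) = - \frac{3 \sqrt{10}}{8} - \frac{5}{4 e^{\frac{10}{3}}}; F(-3/2) = - \frac{5 e^{\frac{15}{4}}}{4} - \frac{15 \sqrt{2}}{16}.
Integral = F(1) - F(-3/2) = - \frac{3 \sqrt{10}}{8} - \frac{5}{4 e^{\frac{10}{3}}} + \frac{15 \sqrt{2}}{16} + \frac{5 e^{\frac{15}{4}}}{4}.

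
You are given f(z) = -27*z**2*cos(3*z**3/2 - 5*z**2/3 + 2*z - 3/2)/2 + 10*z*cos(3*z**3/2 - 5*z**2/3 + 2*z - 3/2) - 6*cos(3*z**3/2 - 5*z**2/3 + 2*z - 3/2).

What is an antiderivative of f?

f matches the chain-rule pattern g'(h)*h' with inner function h(z) = 3*z**3/2 - 5*z**2/3 + 2*z - 3/2; substituting u = h(z) collapses the integral.
Check: d/dz[-3*sin(3*z**3/2 - 5*z**2/3 + 2*z - 3/2)] = -27*z**2*cos(3*z**3/2 - 5*z**2/3 + 2*z - 3/2)/2 + 10*z*cos(3*z**3/2 - 5*z**2/3 + 2*z - 3/2) - 6*cos(3*z**3/2 - 5*z**2/3 + 2*z - 3/2) = f(z).

An antiderivative is F(z) = -3*sin(3*z**3/2 - 5*z**2/3 + 2*z - 3/2).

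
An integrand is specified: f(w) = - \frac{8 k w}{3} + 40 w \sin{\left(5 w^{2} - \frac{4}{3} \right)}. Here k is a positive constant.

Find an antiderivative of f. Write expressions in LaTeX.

An antiderivative is F(w) = \frac{4 \left(- k w^{2} - 3 \cos{\left(5 w^{2} - \frac{4}{3} \right)}\right)}{3}.

Integrate term by term and add the pieces.
Check: d/dw[\frac{4 \left(- k w^{2} - 3 \cos{\left(5 w^{2} - \frac{4}{3} \right)}\right)}{3}] = - \frac{8 k w}{3} + 40 w \sin{\left(5 w^{2} - \frac{4}{3} \right)} = f(w).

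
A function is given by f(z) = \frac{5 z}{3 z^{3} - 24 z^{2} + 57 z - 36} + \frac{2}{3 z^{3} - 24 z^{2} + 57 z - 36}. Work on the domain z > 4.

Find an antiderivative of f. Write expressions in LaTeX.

An antiderivative is F(z) = \frac{22 \log{\left(z - 4 \right)}}{9} - \frac{17 \log{\left(z - 3 \right)}}{6} + \frac{7 \log{\left(z - 1 \right)}}{18}.

The denominator factors as 3 \left(z - 4\right) \left(z - 3\right) \left(z - 1\right); partial fractions split f into directly integrable pieces: \frac{7}{18 \left(z - 1\right)} - \frac{17}{6 \left(z - 3\right)} + \frac{22}{9 \left(z - 4\right)}.
Check: d/dz[\frac{22 \log{\left(z - 4 \right)}}{9} - \frac{17 \log{\left(z - 3 \right)}}{6} + \frac{7 \log{\left(z - 1 \right)}}{18}] = \frac{5 z + 2}{3 z^{3} - 24 z^{2} + 57 z - 36}, which equals f(z).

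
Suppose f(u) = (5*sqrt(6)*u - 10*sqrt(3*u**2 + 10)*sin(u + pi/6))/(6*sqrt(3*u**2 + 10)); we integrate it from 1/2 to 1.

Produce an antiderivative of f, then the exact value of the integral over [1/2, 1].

Whatever form F(u) takes, F'(u) = f(u) is non-negotiable.
F(u) = 5*sqrt(u**2/2 + 5/3)/3 + 5*cos(u + pi/6)/3 is an antiderivative of f.
Check: d/du[5*sqrt(u**2/2 + 5/3)/3 + 5*cos(u + pi/6)/3] = (5*sqrt(6)*u - 10*sqrt(3*u**2 + 10)*sin(u + pi/6))/(6*sqrt(3*u**2 + 10)) = f(u).
F(1) = 5*cos(pi/6 + 1)/3 + 5*sqrt(78)/18; F(1/2) = 5*cos(1/2 + pi/6)/3 + 5*sqrt(258)/36.
Integral = F(1) - F(1/2) = -5*sqrt(258)/36 - 5*cos(1/2 + pi/6)/3 + 5*cos(pi/6 + 1)/3 + 5*sqrt(78)/18.

Antiderivative: F(u) = 5*sqrt(u**2/2 + 5/3)/3 + 5*cos(u + pi/6)/3; value = -5*sqrt(258)/36 - 5*cos(1/2 + pi/6)/3 + 5*cos(pi/6 + 1)/3 + 5*sqrt(78)/18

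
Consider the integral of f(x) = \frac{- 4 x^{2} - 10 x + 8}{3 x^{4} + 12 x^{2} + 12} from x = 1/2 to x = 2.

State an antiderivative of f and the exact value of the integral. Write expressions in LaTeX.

f has the shape u'v + uv' for u = \frac{1}{\frac{3 x^{2}}{2} + 3} and v = 2 x + \frac{5}{2} — it is the derivative of the product u*v.
F(x) = \frac{2 x}{\frac{3 x^{2}}{2} + 3} + \frac{5}{3 x^{2} + 6} is an antiderivative of f.
Check: d/dx[\frac{2 x}{\frac{3 x^{2}}{2} + 3} + \frac{5}{3 x^{2} + 6}] = \frac{- 4 x^{2} - 10 x + 8}{3 x^{4} + 12 x^{2} + 12} = f(x).
F(2) = \frac{13}{18}; F(1/2) = \frac{28}{27}.
Integral = F(2) - F(1/2) = - \frac{17}{54}.

Antiderivative: F(x) = \frac{2 x}{\frac{3 x^{2}}{2} + 3} + \frac{5}{3 x^{2} + 6}; value = - \frac{17}{54}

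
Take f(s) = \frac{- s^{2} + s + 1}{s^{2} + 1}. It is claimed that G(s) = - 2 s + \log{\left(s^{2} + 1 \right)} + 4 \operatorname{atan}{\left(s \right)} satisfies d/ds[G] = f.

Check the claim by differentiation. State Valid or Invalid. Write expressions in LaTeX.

Invalid: d/ds[G] - f = \frac{- s^{2} + s + 1}{s^{2} + 1}, which is not 0.

d/ds[G] = \frac{- 2 s^{2} + 2 s + 2}{s^{2} + 1}
d/ds[G] - f(s) = \frac{- s^{2} + s + 1}{s^{2} + 1} != 0.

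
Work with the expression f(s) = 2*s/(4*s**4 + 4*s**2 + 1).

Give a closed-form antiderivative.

An antiderivative is F(s) = -1/(4*s**2 + 2).

The substitution u = 4*s**2 + 2 works: f is exactly (dF/du)*(du/ds) for that inner function.
Check: d/ds[-1/(4*s**2 + 2)] = 2*s/(4*s**4 + 4*s**2 + 1) = f(s).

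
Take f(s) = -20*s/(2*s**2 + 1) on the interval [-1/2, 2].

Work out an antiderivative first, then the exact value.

Antiderivative: F(s) = -5*log(4*s**2 + 2); value = -5*log(18) + 5*log(3)

The substitution u = 4*s**2 + 2 works: f is exactly (dF/du)*(du/ds) for that inner function.
F(s) = -5*log(4*s**2 + 2) is an antiderivative of f.
Check: d/ds[-5*log(4*s**2 + 2)] = -20*s/(2*s**2 + 1) = f(s).
F(2) = -5*log(18); F(-1/2) = -5*log(3).
Integral = F(2) - F(-1/2) = -5*log(18) + 5*log(3).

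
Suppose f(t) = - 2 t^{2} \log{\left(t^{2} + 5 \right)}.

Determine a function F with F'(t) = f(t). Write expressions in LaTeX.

Any candidate F(t) must reproduce f(t) exactly when differentiated.
Check: d/dt[\frac{2 \left(- 3 t^{3} \log{\left(t^{2} + 5 \right)} + 2 t^{3} - 30 t + 30 \sqrt{5} \operatorname{atan}{\left(\frac{\sqrt{5} t}{5} \right)}\right)}{9}] = - 2 t^{2} \log{\left(t^{2} + 5 \right)} = f(t).

An antiderivative is F(t) = \frac{2 \left(- 3 t^{3} \log{\left(t^{2} + 5 \right)} + 2 t^{3} - 30 t + 30 \sqrt{5} \operatorname{atan}{\left(\frac{\sqrt{5} t}{5} \right)}\right)}{9}.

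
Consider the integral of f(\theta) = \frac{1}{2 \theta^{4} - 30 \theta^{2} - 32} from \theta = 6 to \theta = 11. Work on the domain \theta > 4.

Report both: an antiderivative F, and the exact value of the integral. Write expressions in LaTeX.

Factor the denominator (2 \left(\theta - 4\right) \left(\theta + 4\right) \left(\theta^{2} + 1\right)) and decompose: f = - \frac{1}{34 \left(\theta^{2} + 1\right)} - \frac{1}{272 \left(\theta + 4\right)} + \frac{1}{272 \left(\theta - 4\right)}; each piece integrates to a log, atan, or power term.
F(\theta) = \frac{\log{\left(\theta - 4 \right)}}{272} - \frac{\log{\left(\theta + 4 \right)}}{272} - \frac{\operatorname{atan}{\left(\theta \right)}}{34} is an antiderivative of f.
Check: d/d\theta[\frac{\log{\left(\theta - 4 \right)}}{272} - \frac{\log{\left(\theta + 4 \right)}}{272} - \frac{\operatorname{atan}{\left(\theta \right)}}{34}] = \frac{1}{2 \theta^{4} - 30 \theta^{2} - 32} = f(\theta).
F(11) = - \frac{\operatorname{atan}{\left(11 \right)}}{34} - \frac{\log{\left(15 \right)}}{272} + \frac{\log{\left(7 \right)}}{272}; F(6) = - \frac{\operatorname{atan}{\left(6 \right)}}{34} - \frac{\log{\left(10 \right)}}{272} + \frac{\log{\left(2 \right)}}{272}.
Integral = F(11) - F(6) = - \frac{\operatorname{atan}{\left(11 \right)}}{34} - \frac{\log{\left(15 \right)}}{272} - \frac{\log{\left(2 \right)}}{272} + \frac{\log{\left(7 \right)}}{272} + \frac{\log{\left(10 \right)}}{272} + \frac{\operatorname{atan}{\left(6 \right)}}{34}.

Antiderivative: F(\theta) = \frac{\log{\left(\theta - 4 \right)}}{272} - \frac{\log{\left(\theta + 4 \right)}}{272} - \frac{\operatorname{atan}{\left(\theta \right)}}{34}; value = - \frac{\operatorname{atan}{\left(11 \right)}}{34} - \frac{\log{\left(15 \right)}}{272} - \frac{\log{\left(2 \right)}}{272} + \frac{\log{\left(7 \right)}}{272} + \frac{\log{\left(10 \right)}}{272} + \frac{\operatorname{atan}{\left(6 \right)}}{34}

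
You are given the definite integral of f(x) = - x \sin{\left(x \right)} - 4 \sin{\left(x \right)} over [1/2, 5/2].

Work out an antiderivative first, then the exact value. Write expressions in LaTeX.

Antiderivative: F(x) = x \cos{\left(x \right)} - \sin{\left(x \right)} + 4 \cos{\left(x \right)}; value = \frac{13 \cos{\left(\frac{5}{2} \right)}}{2} - \frac{9 \cos{\left(\frac{1}{2} \right)}}{2} - \sin{\left(\frac{5}{2} \right)} + \sin{\left(\frac{1}{2} \right)}

Integrate term by term and add the pieces.
F(x) = x \cos{\left(x \right)} - \sin{\left(x \right)} + 4 \cos{\left(x \right)} is an antiderivative of f.
Check: d/dx[x \cos{\left(x \right)} - \sin{\left(x \right)} + 4 \cos{\left(x \right)}] = - x \sin{\left(x \right)} - 4 \sin{\left(x \right)} = f(x).
F(5/2) = \frac{13 \cos{\left(\frac{5}{2} \right)}}{2} - \sin{\left(\frac{5}{2} \right)}; F(1/2) = - \sin{\left(\frac{1}{2} \right)} + \frac{9 \cos{\left(\frac{1}{2} \right)}}{2}.
Integral = F(5/2) - F(1/2) = \frac{13 \cos{\left(\frac{5}{2} \right)}}{2} - \frac{9 \cos{\left(\frac{1}{2} \right)}}{2} - \sin{\left(\frac{5}{2} \right)} + \sin{\left(\frac{1}{2} \right)}.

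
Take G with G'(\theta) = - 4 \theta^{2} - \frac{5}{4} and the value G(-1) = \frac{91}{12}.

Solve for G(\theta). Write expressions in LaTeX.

G(\theta) = - \frac{4 \theta^{3}}{3} - \frac{5 \theta}{4} + 5

A candidate passes only if d/d\theta[G] lands on the given G'(\theta) exactly.
A general antiderivative is - \frac{4 \theta^{3}}{3} - \frac{5 \theta}{4} + 3 + C.
The condition gives C = \frac{91}{12} - (\frac{67}{12}) = 2.
So G(\theta) = - \frac{4 \theta^{3}}{3} - \frac{5 \theta}{4} + 5.
Check: d/d\theta[- \frac{4 \theta^{3}}{3} - \frac{5 \theta}{4} + 5] = - 4 \theta^{2} - \frac{5}{4} = G'(\theta).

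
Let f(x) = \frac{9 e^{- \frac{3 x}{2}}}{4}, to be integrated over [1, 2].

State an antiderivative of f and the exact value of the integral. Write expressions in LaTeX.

A candidate is checked by its d/dx: the result must match f(x).
F(x) = - \frac{3 e^{- \frac{3 x}{2}}}{2} is an antiderivative of f.
Check: d/dx[- \frac{3 e^{- \frac{3 x}{2}}}{2}] = \frac{9 e^{- \frac{3 x}{2}}}{4} = f(x).
F(2) = - \frac{3}{2 e^{3}}; F(1) = - \frac{3}{2 e^{\frac{3}{2}}}.
Integral = F(2) - F(1) = - \frac{3}{2 e^{3}} + \frac{3}{2 e^{\frac{3}{2}}}.

Antiderivative: F(x) = - \frac{3 e^{- \frac{3 x}{2}}}{2}; value = - \frac{3}{2 e^{3}} + \frac{3}{2 e^{\frac{3}{2}}}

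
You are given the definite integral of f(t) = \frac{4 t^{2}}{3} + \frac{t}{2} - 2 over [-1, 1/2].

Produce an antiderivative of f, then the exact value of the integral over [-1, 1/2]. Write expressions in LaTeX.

Antiderivative: F(t) = \frac{4 t^{3}}{9} + \frac{t^{2}}{4} - 2 t; value = - \frac{43}{16}

The integrand splits into summands that can be handled one at a time.
F(t) = \frac{4 t^{3}}{9} + \frac{t^{2}}{4} - 2 t is an antiderivative of f.
Check: d/dt[\frac{4 t^{3}}{9} + \frac{t^{2}}{4} - 2 t] = \frac{4 t^{2}}{3} + \frac{t}{2} - 2 = f(t).
F(1/2) = - \frac{127}{144}; F(-1) = \frac{65}{36}.
Integral = F(1/2) - F(-1) = - \frac{43}{16}.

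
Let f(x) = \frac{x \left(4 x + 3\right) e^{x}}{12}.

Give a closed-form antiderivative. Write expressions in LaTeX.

Recognize the product-rule pattern: f = u'v + uv' with u = \frac{x^{2}}{3} - \frac{5 x}{12} + \frac{5}{12}, v = e^{x}, so integration by parts undoes it.
Check: d/dx[\frac{x^{2} e^{x}}{3} - \frac{5 x e^{x}}{12} + \frac{5 e^{x}}{12}] = \frac{x^{2} e^{x}}{3} + \frac{x e^{x}}{4}, which equals f(x).

An antiderivative is F(x) = \frac{x^{2} e^{x}}{3} - \frac{5 x e^{x}}{12} + \frac{5 e^{x}}{12}.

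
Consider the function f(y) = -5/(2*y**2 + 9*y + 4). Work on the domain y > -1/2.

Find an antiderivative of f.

An antiderivative is F(y) = -5*log(y + 1/2)/7 + 5*log(y + 4)/7.

The denominator factors as (y + 4)*(2*y + 1); partial fractions split f into directly integrable pieces: -10/(7*(2*y + 1)) + 5/(7*(y + 4)).
Check: d/dy[-5*log(y + 1/2)/7 + 5*log(y + 4)/7] = -5/(2*y**2 + 9*y + 4) = f(y).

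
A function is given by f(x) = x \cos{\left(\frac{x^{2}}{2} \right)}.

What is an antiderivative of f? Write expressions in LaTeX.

An antiderivative is F(x) = \sin{\left(\frac{x^{2}}{2} \right)}.

f matches the chain-rule pattern g'(h)*h' with inner function h(x) = \frac{x^{2}}{2}; substituting u = h(x) collapses the integral.
Check: d/dx[\sin{\left(\frac{x^{2}}{2} \right)}] = x \cos{\left(\frac{x^{2}}{2} \right)} = f(x).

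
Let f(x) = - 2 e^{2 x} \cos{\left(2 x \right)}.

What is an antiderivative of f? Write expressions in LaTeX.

An antiderivative is F(x) = - \frac{e^{2 x} \sin{\left(2 x \right)}}{2} - \frac{e^{2 x} \cos{\left(2 x \right)}}{2}.

A first test for any F(x): its x-derivative must equal f(x) identically.
Check: d/dx[- \frac{e^{2 x} \sin{\left(2 x \right)}}{2} - \frac{e^{2 x} \cos{\left(2 x \right)}}{2}] = - 2 e^{2 x} \cos{\left(2 x \right)} = f(x).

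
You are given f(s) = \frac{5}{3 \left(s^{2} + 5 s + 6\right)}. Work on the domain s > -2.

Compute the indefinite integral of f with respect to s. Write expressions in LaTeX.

The denominator factors as 3 \left(s + 2\right) \left(s + 3\right); partial fractions split f into directly integrable pieces: - \frac{5}{3 \left(s + 3\right)} + \frac{5}{3 \left(s + 2\right)}.
Check: d/ds[\frac{5 \log{\left(s + 2 \right)}}{3} - \frac{5 \log{\left(s + 3 \right)}}{3}] = \frac{5}{3 s^{2} + 15 s + 18}, which equals f(s).

F(s) = \frac{5 \log{\left(s + 2 \right)}}{3} - \frac{5 \log{\left(s + 3 \right)}}{3} + C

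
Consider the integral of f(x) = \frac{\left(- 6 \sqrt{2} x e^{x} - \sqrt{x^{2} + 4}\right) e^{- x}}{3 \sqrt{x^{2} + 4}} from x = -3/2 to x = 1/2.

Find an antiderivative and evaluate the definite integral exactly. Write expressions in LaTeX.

Whatever form F(x) takes, F'(x) = f(x) is non-negotiable.
F(x) = - 4 \sqrt{\frac{x^{2}}{2} + 2} + \frac{e^{- x}}{3} is an antiderivative of f.
Check: d/dx[- 4 \sqrt{\frac{x^{2}}{2} + 2} + \frac{e^{- x}}{3}] = \frac{\left(- 6 \sqrt{2} x e^{x} - \sqrt{x^{2} + 4}\right) e^{- x}}{3 \sqrt{x^{2} + 4}} = f(x).
F(1/2) = - \sqrt{34} + \frac{1}{3 e^{\frac{1}{2}}}; F(-3/2) = - 5 \sqrt{2} + \frac{e^{\frac{3}{2}}}{3}.
Integral = F(1/2) - F(-3/2) = - \sqrt{34} - \frac{e^{\frac{3}{2}}}{3} + \frac{1}{3 e^{\frac{1}{2}}} + 5 \sqrt{2}.

Antiderivative: F(x) = - 4 \sqrt{\frac{x^{2}}{2} + 2} + \frac{e^{- x}}{3}; value = - \sqrt{34} - \frac{e^{\frac{3}{2}}}{3} + \frac{1}{3 e^{\frac{1}{2}}} + 5 \sqrt{2}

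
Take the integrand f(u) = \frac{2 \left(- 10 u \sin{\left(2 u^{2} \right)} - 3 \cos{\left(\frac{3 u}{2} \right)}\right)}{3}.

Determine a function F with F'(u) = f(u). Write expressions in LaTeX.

Recover f(u) by differentiating a candidate F(u); any mismatch rules it out.
Check: d/du[- \frac{4 \sin{\left(\frac{3 u}{2} \right)}}{3} + \frac{5 \cos{\left(2 u^{2} \right)}}{3}] = - \frac{20 u \sin{\left(2 u^{2} \right)}}{3} - 2 \cos{\left(\frac{3 u}{2} \right)}, which equals f(u).

An antiderivative is F(u) = - \frac{4 \sin{\left(\frac{3 u}{2} \right)}}{3} + \frac{5 \cos{\left(2 u^{2} \right)}}{3}.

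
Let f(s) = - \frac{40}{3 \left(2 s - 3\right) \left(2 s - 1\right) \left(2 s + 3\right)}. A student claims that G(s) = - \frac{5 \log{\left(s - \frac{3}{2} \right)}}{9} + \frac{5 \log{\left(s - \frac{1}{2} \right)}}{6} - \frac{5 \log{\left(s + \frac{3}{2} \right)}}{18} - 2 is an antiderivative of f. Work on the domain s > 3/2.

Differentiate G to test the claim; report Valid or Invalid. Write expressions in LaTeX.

d/ds[G] = - \frac{40}{24 s^{3} - 12 s^{2} - 54 s + 27}
This equals f(s) exactly, so the claim holds.

Valid: G'(s) = f(s).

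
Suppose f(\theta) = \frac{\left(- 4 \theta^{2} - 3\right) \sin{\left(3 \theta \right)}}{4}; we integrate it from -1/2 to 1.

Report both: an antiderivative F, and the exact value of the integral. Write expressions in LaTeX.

An antiderivative F(\theta) passes only if d/d\theta[F] lands on f(\theta) exactly.
F(\theta) = \frac{\theta^{2} \cos{\left(3 \theta \right)}}{3} - \frac{2 \theta \sin{\left(3 \theta \right)}}{9} + \frac{19 \cos{\left(3 \theta \right)}}{108} is an antiderivative of f.
Check: d/d\theta[\frac{\theta^{2} \cos{\left(3 \theta \right)}}{3} - \frac{2 \theta \sin{\left(3 \theta \right)}}{9} + \frac{19 \cos{\left(3 \theta \right)}}{108}] = - \theta^{2} \sin{\left(3 \theta \right)} - \frac{3 \sin{\left(3 \theta \right)}}{4}, which equals f(\theta).
F(1) = \frac{55 \cos{\left(3 \right)}}{108} - \frac{2 \sin{\left(3 \right)}}{9}; F(-1/2) = - \frac{\sin{\left(\frac{3}{2} \right)}}{9} + \frac{7 \cos{\left(\frac{3}{2} \right)}}{27}.
Integral = F(1) - F(-1/2) = \frac{55 \cos{\left(3 \right)}}{108} - \frac{2 \sin{\left(3 \right)}}{9} - \frac{7 \cos{\left(\frac{3}{2} \right)}}{27} + \frac{\sin{\left(\frac{3}{2} \right)}}{9}.

Antiderivative: F(\theta) = \frac{\theta^{2} \cos{\left(3 \theta \right)}}{3} - \frac{2 \theta \sin{\left(3 \theta \right)}}{9} + \frac{19 \cos{\left(3 \theta \right)}}{108}; value = \frac{55 \cos{\left(3 \right)}}{108} - \frac{2 \sin{\left(3 \right)}}{9} - \frac{7 \cos{\left(\frac{3}{2} \right)}}{27} + \frac{\sin{\left(\frac{3}{2} \right)}}{9}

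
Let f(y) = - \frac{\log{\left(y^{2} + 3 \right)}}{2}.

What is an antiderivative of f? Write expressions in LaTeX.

An antiderivative is F(y) = - \frac{y \log{\left(y^{2} + 3 \right)}}{2} + y - \sqrt{3} \operatorname{atan}{\left(\frac{\sqrt{3} y}{3} \right)}.

Since d/dy undoes antidifferentiation here, F'(y) = f(y) is required of F(y).
Check: d/dy[- \frac{y \log{\left(y^{2} + 3 \right)}}{2} + y - \sqrt{3} \operatorname{atan}{\left(\frac{\sqrt{3} y}{3} \right)}] = - \frac{\log{\left(y^{2} + 3 \right)}}{2} = f(y).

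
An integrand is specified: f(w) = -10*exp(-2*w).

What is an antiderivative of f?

An antiderivative is F(w) = 5*exp(-2*w).

A first test for any F(w): its w-derivative must equal f(w) identically.
Check: d/dw[5*exp(-2*w)] = -10*exp(-2*w) = f(w).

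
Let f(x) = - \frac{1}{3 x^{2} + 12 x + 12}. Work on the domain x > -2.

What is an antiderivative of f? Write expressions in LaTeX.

A first test for any F(x): its x-derivative must equal f(x) identically.
Check: d/dx[\frac{1}{3 x + 6}] = - \frac{1}{3 x^{2} + 12 x + 12} = f(x).

An antiderivative is F(x) = \frac{1}{3 x + 6}.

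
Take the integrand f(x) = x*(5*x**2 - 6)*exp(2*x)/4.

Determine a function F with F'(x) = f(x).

f has the shape u'v + uv' for u = 5*x**3/8 - 15*x**2/16 + 3*x/16 - 3/32 and v = exp(2*x) — it is the derivative of the product u*v.
Check: d/dx[(20*x**3 - 30*x**2 + 6*x - 3)*exp(2*x)/32] = 5*x**3*exp(2*x)/4 - 3*x*exp(2*x)/2, which equals f(x).

An antiderivative is F(x) = (20*x**3 - 30*x**2 + 6*x - 3)*exp(2*x)/32.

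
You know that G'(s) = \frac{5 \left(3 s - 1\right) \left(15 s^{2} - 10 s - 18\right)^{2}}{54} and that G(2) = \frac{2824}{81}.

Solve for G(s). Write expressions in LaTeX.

G(s) = \frac{3375 s^{6} - 6750 s^{5} - 7650 s^{4} + 15200 s^{3} + 9180 s^{2} - 9720 s - 5184}{324}

G'(s) matches the chain-rule pattern g'(h)*h' with inner function h(s) = \frac{5 s^{2}}{2} - \frac{5 s}{3} - 3; substituting u = h(s) collapses the integral.
A general antiderivative is \frac{2 \left(\frac{5 s^{2}}{2} - \frac{5 s}{3} - 3\right)^{3}}{3} + C.
The condition gives C = \frac{2824}{81} - (\frac{2662}{81}) = 2.
So G(s) = \frac{3375 s^{6} - 6750 s^{5} - 7650 s^{4} + 15200 s^{3} + 9180 s^{2} - 9720 s - 5184}{324}.
Check: d/ds[\frac{3375 s^{6} - 6750 s^{5} - 7650 s^{4} + 15200 s^{3} + 9180 s^{2} - 9720 s - 5184}{324}] = \frac{125 s^{5}}{2} - \frac{625 s^{4}}{6} - \frac{850 s^{3}}{9} + \frac{3800 s^{2}}{27} + \frac{170 s}{3} - 30, which equals G'(s).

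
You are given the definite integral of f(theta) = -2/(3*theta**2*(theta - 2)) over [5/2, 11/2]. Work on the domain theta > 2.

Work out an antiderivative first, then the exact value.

Antiderivative: F(theta) = -(-theta*log(theta) + theta*log(theta - 2) + 2)/(6*theta); value = -log(7/2)/6 - log(5/2)/6 - log(2)/6 + 4/55 + log(11/2)/6

Factor the denominator (3*theta**2*(theta - 2)) and decompose: f = -1/(6*(theta - 2)) + 1/(6*theta) + 1/(3*theta**2); each piece integrates to a log, atan, or power term.
F(theta) = -(-theta*log(theta) + theta*log(theta - 2) + 2)/(6*theta) is an antiderivative of f.
Check: d/dtheta[-(-theta*log(theta) + theta*log(theta - 2) + 2)/(6*theta)] = -2/(3*theta**3 - 6*theta**2), which equals f(theta).
F(11/2) = -log(7/2)/6 - 2/33 + log(11/2)/6; F(5/2) = -2/15 + log(2)/6 + log(5/2)/6.
Integral = F(11/2) - F(5/2) = -log(7/2)/6 - log(5/2)/6 - log(2)/6 + 4/55 + log(11/2)/6.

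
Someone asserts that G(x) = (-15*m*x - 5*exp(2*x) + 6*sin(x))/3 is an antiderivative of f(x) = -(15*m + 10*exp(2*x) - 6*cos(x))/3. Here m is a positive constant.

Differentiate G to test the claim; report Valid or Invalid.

Valid - the claim checks out under differentiation.

d/dx[G] = -5*m - 10*exp(2*x)/3 + 2*cos(x)
This equals f(x) exactly, so the claim holds.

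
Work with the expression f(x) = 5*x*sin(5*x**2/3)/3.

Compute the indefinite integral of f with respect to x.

f matches the chain-rule pattern g'(h)*h' with inner function h(x) = 5*x**2/3; substituting u = h(x) collapses the integral.
Check: d/dx[-cos(5*x**2/3)/2] = 5*x*sin(5*x**2/3)/3 = f(x).

F(x) = -cos(5*x**2/3)/2 + C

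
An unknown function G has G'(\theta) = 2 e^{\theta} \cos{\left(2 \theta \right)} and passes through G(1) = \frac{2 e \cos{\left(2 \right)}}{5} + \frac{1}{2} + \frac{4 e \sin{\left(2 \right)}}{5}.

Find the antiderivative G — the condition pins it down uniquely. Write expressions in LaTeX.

A candidate passes only if d/d\theta[G] lands on the given G'(\theta) exactly.
A general antiderivative is \frac{4 e^{\theta} \sin{\left(2 \theta \right)}}{5} + \frac{2 e^{\theta} \cos{\left(2 \theta \right)}}{5} + C.
The condition gives C = \frac{2 e \cos{\left(2 \right)}}{5} + \frac{1}{2} + \frac{4 e \sin{\left(2 \right)}}{5} - (\frac{2 e \cos{\left(2 \right)}}{5} + \frac{4 e \sin{\left(2 \right)}}{5}) = \frac{1}{2}.
So G(\theta) = \frac{8 e^{\theta} \sin{\left(2 \theta \right)} + 4 e^{\theta} \cos{\left(2 \theta \right)} + 5}{10}.
Check: d/d\theta[\frac{8 e^{\theta} \sin{\left(2 \theta \right)} + 4 e^{\theta} \cos{\left(2 \theta \right)} + 5}{10}] = 2 e^{\theta} \cos{\left(2 \theta \right)} = G'(\theta).

G(\theta) = \frac{8 e^{\theta} \sin{\left(2 \theta \right)} + 4 e^{\theta} \cos{\left(2 \theta \right)} + 5}{10}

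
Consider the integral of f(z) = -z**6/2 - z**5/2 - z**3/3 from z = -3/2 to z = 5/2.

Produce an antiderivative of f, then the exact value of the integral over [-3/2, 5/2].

Antiderivative: F(z) = -z**7/14 - z**6/12 - z**4/12; value = -45055/672

Integrate term by term and add the pieces.
F(z) = -z**7/14 - z**6/12 - z**4/12 is an antiderivative of f.
Check: d/dz[-z**7/14 - z**6/12 - z**4/12] = -z**6/2 - z**5/2 - z**3/3 = f(z).
F(5/2) = -180625/2688; F(-3/2) = -135/896.
Integral = F(5/2) - F(-3/2) = -45055/672.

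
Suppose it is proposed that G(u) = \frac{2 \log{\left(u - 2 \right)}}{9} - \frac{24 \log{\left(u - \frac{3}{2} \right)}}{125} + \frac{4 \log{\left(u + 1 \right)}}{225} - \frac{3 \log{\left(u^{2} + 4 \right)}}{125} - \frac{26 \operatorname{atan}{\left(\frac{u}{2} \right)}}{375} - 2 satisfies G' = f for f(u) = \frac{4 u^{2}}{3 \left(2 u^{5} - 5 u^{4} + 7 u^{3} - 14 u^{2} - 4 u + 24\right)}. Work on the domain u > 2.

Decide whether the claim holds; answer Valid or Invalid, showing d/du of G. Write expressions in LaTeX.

Valid. The derivative of G reproduces f.

d/du[G] = \frac{4 u^{2}}{6 u^{5} - 15 u^{4} + 21 u^{3} - 42 u^{2} - 12 u + 72}
This equals f(u) exactly, so the claim holds.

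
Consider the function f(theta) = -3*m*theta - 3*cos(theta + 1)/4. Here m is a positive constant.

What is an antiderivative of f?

Integrate term by term and add the pieces.
Check: d/dtheta[-3*(2*m*theta**2 + sin(theta + 1))/4] = -3*m*theta - 3*cos(theta + 1)/4 = f(theta).

An antiderivative is F(theta) = -3*(2*m*theta**2 + sin(theta + 1))/4.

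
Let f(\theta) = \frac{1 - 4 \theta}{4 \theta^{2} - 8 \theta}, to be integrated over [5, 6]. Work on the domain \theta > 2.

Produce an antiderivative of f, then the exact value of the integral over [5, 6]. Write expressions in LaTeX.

Antiderivative: F(\theta) = \frac{- \log{\left(\theta \right)} - 7 \log{\left(\theta - 2 \right)}}{8}; value = - \frac{7 \log{\left(4 \right)}}{8} - \frac{\log{\left(6 \right)}}{8} + \frac{\log{\left(5 \right)}}{8} + \frac{7 \log{\left(3 \right)}}{8}

The denominator factors as 4 \theta \left(\theta - 2\right); partial fractions split f into directly integrable pieces: - \frac{7}{8 \left(\theta - 2\right)} - \frac{1}{8 \theta}.
F(\theta) = \frac{- \log{\left(\theta \right)} - 7 \log{\left(\theta - 2 \right)}}{8} is an antiderivative of f.
Check: d/d\theta[\frac{- \log{\left(\theta \right)} - 7 \log{\left(\theta - 2 \right)}}{8}] = \frac{1 - 4 \theta}{4 \theta^{2} - 8 \theta} = f(\theta).
F(6) = - \frac{7 \log{\left(4 \right)}}{8} - \frac{\log{\left(6 \right)}}{8}; F(5) = - \frac{7 \log{\left(3 \right)}}{8} - \frac{\log{\left(5 \right)}}{8}.
Integral = F(6) - F(5) = - \frac{7 \log{\left(4 \right)}}{8} - \frac{\log{\left(6 \right)}}{8} + \frac{\log{\left(5 \right)}}{8} + \frac{7 \log{\left(3 \right)}}{8}.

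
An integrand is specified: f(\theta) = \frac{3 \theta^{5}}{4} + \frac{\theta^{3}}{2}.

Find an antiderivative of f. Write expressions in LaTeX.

An antiderivative is F(\theta) = \frac{\theta^{4} \left(\theta^{2} + 1\right)}{8}.

The integrand splits into summands that can be handled one at a time.
Check: d/d\theta[\frac{\theta^{4} \left(\theta^{2} + 1\right)}{8}] = \frac{3 \theta^{5}}{4} + \frac{\theta^{3}}{2} = f(\theta).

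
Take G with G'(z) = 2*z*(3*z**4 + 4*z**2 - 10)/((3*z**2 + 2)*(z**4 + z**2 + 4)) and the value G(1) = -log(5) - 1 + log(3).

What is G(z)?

A first test for any G(z): its z-derivative must equal the given G'(z).
A general antiderivative is -log(3*z**2 + 2) + log(z**4/2 + z**2/2 + 2) + C.
The condition gives C = -log(5) - 1 + log(3) - (-log(5) + log(3)) = -1.
So G(z) = -log(3*z**2 + 2) + log(z**4/2 + z**2/2 + 2) - 1.
Check: d/dz[-log(3*z**2 + 2) + log(z**4/2 + z**2/2 + 2) - 1] = (6*z**5 + 8*z**3 - 20*z)/(3*z**6 + 5*z**4 + 14*z**2 + 8), which equals G'(z).

G(z) = -log(3*z**2 + 2) + log(z**4/2 + z**2/2 + 2) - 1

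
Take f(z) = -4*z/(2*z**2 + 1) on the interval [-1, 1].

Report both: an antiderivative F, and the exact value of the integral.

f matches the chain-rule pattern g'(h)*h' with inner function h(z) = 2*z**2 + 1; substituting u = h(z) collapses the integral.
F(z) = -log(2*z**2 + 1) is an antiderivative of f.
Check: d/dz[-log(2*z**2 + 1)] = -4*z/(2*z**2 + 1) = f(z).
F(1) = -log(3); F(-1) = -log(3).
Integral = F(1) - F(-1) = 0.

Antiderivative: F(z) = -log(2*z**2 + 1); value = 0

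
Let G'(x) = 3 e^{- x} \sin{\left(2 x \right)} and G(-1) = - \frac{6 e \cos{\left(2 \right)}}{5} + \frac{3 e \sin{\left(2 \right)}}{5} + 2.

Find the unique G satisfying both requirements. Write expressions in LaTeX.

G(x) = \frac{\left(10 e^{x} - 3 \sin{\left(2 x \right)} - 6 \cos{\left(2 x \right)}\right) e^{- x}}{5}

The proposed G(x) is checked by its d/dx: the result must match the given G'(x).
A general antiderivative is - \frac{3 e^{- x} \sin{\left(2 x \right)}}{5} - \frac{6 e^{- x} \cos{\left(2 x \right)}}{5} + C.
The condition gives C = - \frac{6 e \cos{\left(2 \right)}}{5} + \frac{3 e \sin{\left(2 \right)}}{5} + 2 - (- \frac{6 e \cos{\left(2 \right)}}{5} + \frac{3 e \sin{\left(2 \right)}}{5}) = 2.
So G(x) = \frac{\left(10 e^{x} - 3 \sin{\left(2 x \right)} - 6 \cos{\left(2 x \right)}\right) e^{- x}}{5}.
Check: d/dx[\frac{\left(10 e^{x} - 3 \sin{\left(2 x \right)} - 6 \cos{\left(2 x \right)}\right) e^{- x}}{5}] = 3 e^{- x} \sin{\left(2 x \right)} = G'(x).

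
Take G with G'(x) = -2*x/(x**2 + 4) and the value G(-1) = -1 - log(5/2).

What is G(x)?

G(x) = -log(x**2/2 + 2) - 1

The substitution u = x**2/2 + 2 works: G'(x) is exactly (dG/du)*(du/dx) for that inner function.
A general antiderivative is -log(x**2/2 + 2) + C.
The condition gives C = -1 - log(5/2) - (-log(5/2)) = -1.
So G(x) = -log(x**2/2 + 2) - 1.
Check: d/dx[-log(x**2/2 + 2) - 1] = -2*x/(x**2 + 4) = G'(x).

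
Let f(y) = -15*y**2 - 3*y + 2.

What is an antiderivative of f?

Integrate term by term and add the pieces.
Check: d/dy[-(20*y**3 + 6*y**2 - 8*y - 5)/4] = -15*y**2 - 3*y + 2 = f(y).

An antiderivative is F(y) = -(20*y**3 + 6*y**2 - 8*y - 5)/4.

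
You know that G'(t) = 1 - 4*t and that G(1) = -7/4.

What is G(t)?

G(t) = -2*t**2 + t - 3/4

Any candidate G(t) must reproduce the stated G'(t) exactly.
A general antiderivative is -2*t**2 + t + 1/4 + C.
The condition gives C = -7/4 - (-3/4) = -1.
So G(t) = -2*t**2 + t - 3/4.
Check: d/dt[-2*t**2 + t - 3/4] = 1 - 4*t = G'(t).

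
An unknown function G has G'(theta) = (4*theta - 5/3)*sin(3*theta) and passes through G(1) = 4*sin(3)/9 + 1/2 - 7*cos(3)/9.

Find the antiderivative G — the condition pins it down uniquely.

G(theta) = (-24*theta*cos(3*theta) + 8*sin(3*theta) + 10*cos(3*theta) + 9)/18

A first test for any G(theta): its theta-derivative must equal the given G'(theta).
A general antiderivative is -4*theta*cos(3*theta)/3 + 4*sin(3*theta)/9 + 5*cos(3*theta)/9 + C.
The condition gives C = 4*sin(3)/9 + 1/2 - 7*cos(3)/9 - (4*sin(3)/9 - 7*cos(3)/9) = 1/2.
So G(theta) = (-24*theta*cos(3*theta) + 8*sin(3*theta) + 10*cos(3*theta) + 9)/18.
Check: d/dtheta[(-24*theta*cos(3*theta) + 8*sin(3*theta) + 10*cos(3*theta) + 9)/18] = 4*theta*sin(3*theta) - 5*sin(3*theta)/3, which equals G'(theta).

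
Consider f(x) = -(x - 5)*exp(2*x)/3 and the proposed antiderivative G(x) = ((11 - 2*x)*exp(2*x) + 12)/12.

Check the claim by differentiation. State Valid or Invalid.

Valid: G'(x) = f(x).

d/dx[G] = -x*exp(2*x)/3 + 5*exp(2*x)/3
This equals f(x) exactly, so the claim holds.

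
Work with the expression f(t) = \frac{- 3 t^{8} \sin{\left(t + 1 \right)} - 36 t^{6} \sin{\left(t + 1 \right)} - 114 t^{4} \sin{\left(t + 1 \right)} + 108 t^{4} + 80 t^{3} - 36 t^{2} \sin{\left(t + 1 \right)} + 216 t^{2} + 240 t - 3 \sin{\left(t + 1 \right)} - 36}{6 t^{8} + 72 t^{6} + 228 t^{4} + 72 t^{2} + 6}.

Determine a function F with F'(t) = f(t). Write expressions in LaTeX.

An antiderivative is F(t) = - \frac{3 t}{\frac{t^{4}}{2} + 3 t^{2} + \frac{1}{2}} + \frac{\cos{\left(t + 1 \right)}}{2} - \frac{5}{\frac{3 t^{4}}{2} + 9 t^{2} + \frac{3}{2}}.

Since d/dt undoes antidifferentiation here, F'(t) = f(t) is required of F(t).
Check: d/dt[- \frac{3 t}{\frac{t^{4}}{2} + 3 t^{2} + \frac{1}{2}} + \frac{\cos{\left(t + 1 \right)}}{2} - \frac{5}{\frac{3 t^{4}}{2} + 9 t^{2} + \frac{3}{2}}] = \frac{- 3 t^{8} \sin{\left(t + 1 \right)} - 36 t^{6} \sin{\left(t + 1 \right)} - 114 t^{4} \sin{\left(t + 1 \right)} + 108 t^{4} + 80 t^{3} - 36 t^{2} \sin{\left(t + 1 \right)} + 216 t^{2} + 240 t - 3 \sin{\left(t + 1 \right)} - 36}{6 t^{8} + 72 t^{6} + 228 t^{4} + 72 t^{2} + 6} = f(t).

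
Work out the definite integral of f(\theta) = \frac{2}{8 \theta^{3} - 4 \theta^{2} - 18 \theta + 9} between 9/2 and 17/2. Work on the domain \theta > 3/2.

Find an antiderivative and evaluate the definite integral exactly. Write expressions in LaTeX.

The denominator factors as \left(2 \theta - 3\right) \left(2 \theta - 1\right) \left(2 \theta + 3\right); partial fractions split f into directly integrable pieces: \frac{1}{12 \left(2 \theta + 3\right)} - \frac{1}{4 \left(2 \theta - 1\right)} + \frac{1}{6 \left(2 \theta - 3\right)}.
F(\theta) = \frac{\log{\left(\theta - \frac{3}{2} \right)}}{12} - \frac{\log{\left(\theta - \frac{1}{2} \right)}}{8} + \frac{\log{\left(\theta + \frac{3}{2} \right)}}{24} is an antiderivative of f.
Check: d/d\theta[\frac{\log{\left(\theta - \frac{3}{2} \right)}}{12} - \frac{\log{\left(\theta - \frac{1}{2} \right)}}{8} + \frac{\log{\left(\theta + \frac{3}{2} \right)}}{24}] = \frac{2}{8 \theta^{3} - 4 \theta^{2} - 18 \theta + 9} = f(\theta).
F(17/2) = - \frac{\log{\left(8 \right)}}{8} + \frac{\log{\left(10 \right)}}{24} + \frac{\log{\left(7 \right)}}{12}; F(9/2) = - \frac{\log{\left(4 \right)}}{8} + \frac{\log{\left(6 \right)}}{24} + \frac{\log{\left(3 \right)}}{12}.
Integral = F(17/2) - F(9/2) = - \frac{\log{\left(8 \right)}}{8} - \frac{\log{\left(3 \right)}}{12} - \frac{\log{\left(6 \right)}}{24} + \frac{\log{\left(10 \right)}}{24} + \frac{\log{\left(7 \right)}}{12} + \frac{\log{\left(4 \right)}}{8}.

Antiderivative: F(\theta) = \frac{\log{\left(\theta - \frac{3}{2} \right)}}{12} - \frac{\log{\left(\theta - \frac{1}{2} \right)}}{8} + \frac{\log{\left(\theta + \frac{3}{2} \right)}}{24}; value = - \frac{\log{\left(8 \right)}}{8} - \frac{\log{\left(3 \right)}}{12} - \frac{\log{\left(6 \right)}}{24} + \frac{\log{\left(10 \right)}}{24} + \frac{\log{\left(7 \right)}}{12} + \frac{\log{\left(4 \right)}}{8}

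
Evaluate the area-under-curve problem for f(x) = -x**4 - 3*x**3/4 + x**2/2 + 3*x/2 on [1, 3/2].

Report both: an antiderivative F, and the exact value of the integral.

Antiderivative: F(x) = x**2*(-48*x**3 - 45*x**2 + 40*x + 180)/240; value = -2869/3840

The integrand splits into summands that can be handled one at a time.
F(x) = x**2*(-48*x**3 - 45*x**2 + 40*x + 180)/240 is an antiderivative of f.
Check: d/dx[x**2*(-48*x**3 - 45*x**2 + 40*x + 180)/240] = -x**4 - 3*x**3/4 + x**2/2 + 3*x/2 = f(x).
F(3/2) = -279/1280; F(1) = 127/240.
Integral = F(3/2) - F(1) = -2869/3840.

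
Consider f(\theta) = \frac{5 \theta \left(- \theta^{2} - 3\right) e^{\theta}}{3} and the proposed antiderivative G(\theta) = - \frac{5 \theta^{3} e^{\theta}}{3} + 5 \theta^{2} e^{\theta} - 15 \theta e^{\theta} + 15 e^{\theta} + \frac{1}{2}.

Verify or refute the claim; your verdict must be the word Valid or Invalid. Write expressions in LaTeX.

d/d\theta[G] = - \frac{5 \theta^{3} e^{\theta}}{3} - 5 \theta e^{\theta}
This equals f(\theta) exactly, so the claim holds.

Valid: G'(\theta) = f(\theta).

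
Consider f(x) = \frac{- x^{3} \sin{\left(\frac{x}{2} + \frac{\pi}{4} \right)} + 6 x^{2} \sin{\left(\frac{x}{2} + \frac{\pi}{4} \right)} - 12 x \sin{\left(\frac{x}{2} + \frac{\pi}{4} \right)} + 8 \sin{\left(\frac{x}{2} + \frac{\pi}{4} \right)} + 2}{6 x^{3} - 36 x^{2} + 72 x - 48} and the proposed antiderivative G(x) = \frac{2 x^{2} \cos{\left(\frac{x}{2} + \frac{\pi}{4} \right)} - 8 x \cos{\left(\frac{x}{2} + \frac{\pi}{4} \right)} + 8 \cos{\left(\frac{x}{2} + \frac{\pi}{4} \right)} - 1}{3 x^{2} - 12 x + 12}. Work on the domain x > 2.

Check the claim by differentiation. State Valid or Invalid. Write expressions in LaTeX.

Invalid: d/dx[G] - f = \frac{- x^{3} \sin{\left(\frac{x}{2} + \frac{\pi}{4} \right)} + 6 x^{2} \sin{\left(\frac{x}{2} + \frac{\pi}{4} \right)} - 12 x \sin{\left(\frac{x}{2} + \frac{\pi}{4} \right)} + 8 \sin{\left(\frac{x}{2} + \frac{\pi}{4} \right)} + 2}{6 x^{3} - 36 x^{2} + 72 x - 48}, which is not 0.

d/dx[G] = \frac{- x^{3} \sin{\left(\frac{x}{2} + \frac{\pi}{4} \right)} + 6 x^{2} \sin{\left(\frac{x}{2} + \frac{\pi}{4} \right)} - 12 x \sin{\left(\frac{x}{2} + \frac{\pi}{4} \right)} + 8 \sin{\left(\frac{x}{2} + \frac{\pi}{4} \right)} + 2}{3 x^{3} - 18 x^{2} + 36 x - 24}
d/dx[G] - f(x) = \frac{- x^{3} \sin{\left(\frac{x}{2} + \frac{\pi}{4} \right)} + 6 x^{2} \sin{\left(\frac{x}{2} + \frac{\pi}{4} \right)} - 12 x \sin{\left(\frac{x}{2} + \frac{\pi}{4} \right)} + 8 \sin{\left(\frac{x}{2} + \frac{\pi}{4} \right)} + 2}{6 x^{3} - 36 x^{2} + 72 x - 48} != 0.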